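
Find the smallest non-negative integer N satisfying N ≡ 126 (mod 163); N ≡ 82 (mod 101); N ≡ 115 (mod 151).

From N ≡ 126 (mod 163) write N = 126 + 163t. Substituting into N ≡ 82 (mod 101) gives 163t ≡ 57 (mod 101), and since 62⁻¹ ≡ 44 (mod 101), t ≡ 84. Hence N ≡ 126 + 163·84 = 13818 (mod 16463).
From N ≡ 13818 (mod 16463) write N = 13818 + 16463t. Substituting into N ≡ 115 (mod 151) gives 16463t ≡ 38 (mod 151), and since 4⁻¹ ≡ 38 (mod 151), t ≡ 85. Hence N ≡ 13818 + 16463·85 = 1413173 (mod 2485913).

1413173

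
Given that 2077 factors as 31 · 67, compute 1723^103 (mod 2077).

Mod 31: 1723 ≡ 18; by Fermat, exponent reduces to 103 mod 30 = 13; 18^13 ≡ 20 (mod 31).
Mod 67: 1723 ≡ 48; by Fermat, exponent reduces to 103 mod 66 = 37; 48^37 ≡ 61 (mod 67).
Combine by CRT: x ≡ 20 (mod 31), x ≡ 61 (mod 67) ⇒ x ≡ 2004 (mod 2077).

2004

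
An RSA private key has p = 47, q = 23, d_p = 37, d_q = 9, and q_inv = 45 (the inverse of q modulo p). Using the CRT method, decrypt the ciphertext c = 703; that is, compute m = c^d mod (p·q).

m₁ = c^(d_p) mod p: c ≡ 45 (mod 47), and 45^37 mod 47 = 19.
m₂ = c^(d_q) mod q: c ≡ 13 (mod 23), and 13^9 mod 23 = 3.
h = q_inv·(m₁ − m₂) mod p = 45·(19 − 3) mod 47 = 15.
m = m₂ + h·q = 3 + 15·23 = 348.

348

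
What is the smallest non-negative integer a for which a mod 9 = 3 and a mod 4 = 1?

From a ≡ 3 (mod 9) write a = 3 + 9t. Substituting into a ≡ 1 (mod 4) gives 9t ≡ 2 (mod 4), and since 1⁻¹ ≡ 1 (mod 4), t ≡ 2. Hence a ≡ 3 + 9·2 = 21 (mod 36).

21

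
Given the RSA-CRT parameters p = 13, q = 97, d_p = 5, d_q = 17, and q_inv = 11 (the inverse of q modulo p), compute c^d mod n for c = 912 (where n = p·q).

m₁ = c^(d_p) mod p: c ≡ 2 (mod 13), and 2^5 mod 13 = 6.
m₂ = c^(d_q) mod q: c ≡ 39 (mod 97), and 39^17 mod 97 = 90.
h = q_inv·(m₁ − m₂) mod p = 11·(6 − 90) mod 13 = 12.
m = m₂ + h·q = 90 + 12·97 = 1254.

1254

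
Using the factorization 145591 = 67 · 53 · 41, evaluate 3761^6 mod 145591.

Mod 67: 3761 ≡ 9; 9^6 ≡ 64 (mod 67).
Mod 53: 3761 ≡ 51; 51^6 ≡ 11 (mod 53).
Mod 41: 3761 ≡ 30; 30^6 ≡ 33 (mod 41).
Combine by CRT: x ≡ 64 (mod 67), x ≡ 11 (mod 53), x ≡ 33 (mod 41) ⇒ x ≡ 88839 (mod 145591).

88839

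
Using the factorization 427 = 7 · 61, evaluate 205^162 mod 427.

Mod 7: 205 ≡ 2; since 6 | 162, by Fermat 2^162 ≡ 1 (mod 7).
Mod 61: 205 ≡ 22; by Fermat, exponent reduces to 162 mod 60 = 42; 22^42 ≡ 9 (mod 61).
Combine by CRT: x ≡ 1 (mod 7), x ≡ 9 (mod 61) ⇒ x ≡ 253 (mod 427).

253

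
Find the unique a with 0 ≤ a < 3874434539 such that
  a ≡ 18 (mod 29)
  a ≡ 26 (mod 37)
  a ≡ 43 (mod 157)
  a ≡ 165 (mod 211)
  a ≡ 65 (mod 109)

1000837520

The moduli are pairwise coprime; N = 29·37·157·211·109 = 3874434539.
N/29 = 133601191; 133601191 ≡ 18 (mod 29); 18·21 ≡ 1, so inverse 21.
N/37 = 104714447; 104714447 ≡ 7 (mod 37); 7·16 ≡ 1, so inverse 16.
N/157 = 24677927; 24677927 ≡ 39 (mod 157); 39·153 ≡ 1, so inverse 153.
N/211 = 18362249; 18362249 ≡ 185 (mod 211); 185·73 ≡ 1, so inverse 73.
N/109 = 35545271; 35545271 ≡ 44 (mod 109); 44·57 ≡ 1, so inverse 57.
a ≡ 18·133601191·21 + 26·104714447·16 + 43·24677927·153 + 165·18362249·73 + 65·35545271·57 = 609287060143.
609287060143 mod 3874434539 = 1000837520.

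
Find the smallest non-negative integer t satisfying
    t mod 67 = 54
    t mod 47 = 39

791

From t ≡ 54 (mod 67) write t = 54 + 67s. Substituting into t ≡ 39 (mod 47) gives 67s ≡ 32 (mod 47), and since 20⁻¹ ≡ 40 (mod 47), s ≡ 11. Hence t ≡ 54 + 67·11 = 791 (mod 3149).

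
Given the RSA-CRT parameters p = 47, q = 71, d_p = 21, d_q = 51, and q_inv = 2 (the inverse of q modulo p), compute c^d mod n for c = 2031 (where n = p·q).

m₁ = c^(d_p) mod p: c ≡ 10 (mod 47), and 10^21 mod 47 = 39.
m₂ = c^(d_q) mod q: c ≡ 43 (mod 71), and 43^51 mod 71 = 29.
h = q_inv·(m₁ − m₂) mod p = 2·(39 − 29) mod 47 = 20.
m = m₂ + h·q = 29 + 20·71 = 1449.

1449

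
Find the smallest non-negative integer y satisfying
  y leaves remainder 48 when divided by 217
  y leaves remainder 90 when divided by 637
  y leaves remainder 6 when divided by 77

gcd(217, 637) = 7 and 7 | (90 − 48), so the pair is consistent; merging gives y ≡ 2001 (mod 19747), where 19747 = lcm(217, 637).
gcd(19747, 77) = 7 and 7 | (6 − 2001), so the pair is consistent; merging gives y ≡ 179724 (mod 217217), where 217217 = lcm(19747, 77).
The solution is unique modulo lcm(217, 637, 77) = 217217.

179724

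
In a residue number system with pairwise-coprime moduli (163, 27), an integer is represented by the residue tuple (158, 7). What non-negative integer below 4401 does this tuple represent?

1951

From x ≡ 158 (mod 163) write x = 158 + 163t. Substituting into x ≡ 7 (mod 27) gives 163t ≡ 11 (mod 27), and since 1⁻¹ ≡ 1 (mod 27), t ≡ 11. Hence x ≡ 158 + 163·11 = 1951 (mod 4401).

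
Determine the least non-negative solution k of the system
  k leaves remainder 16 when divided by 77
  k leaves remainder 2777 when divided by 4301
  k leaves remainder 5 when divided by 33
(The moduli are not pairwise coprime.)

gcd(77, 4301) = 11 and 11 | (2777 − 16), so the pair is consistent; merging gives k ≡ 28583 (mod 30107), where 30107 = lcm(77, 4301).
gcd(30107, 33) = 11 and 11 | (5 − 28583), so the pair is consistent; merging gives k ≡ 28583 (mod 90321), where 90321 = lcm(30107, 33).
The solution is unique modulo lcm(77, 4301, 33) = 90321.

28583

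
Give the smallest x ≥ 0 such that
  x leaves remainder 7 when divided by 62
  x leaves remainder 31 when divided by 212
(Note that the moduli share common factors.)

Combine the congruences pairwise.
gcd(62, 212) = 2 and 2 | (31 − 7), so the pair is consistent; merging gives x ≡ 2363 (mod 6572), where 6572 = lcm(62, 212).
The solution is unique modulo lcm(62, 212) = 6572.

2363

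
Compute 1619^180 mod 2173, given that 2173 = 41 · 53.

1764

Mod 41: 1619 ≡ 20; by Fermat, exponent reduces to 180 mod 40 = 20; 20^20 ≡ 1 (mod 41).
Mod 53: 1619 ≡ 29; by Fermat, exponent reduces to 180 mod 52 = 24; 29^24 ≡ 15 (mod 53).
Combine by CRT: x ≡ 1 (mod 41), x ≡ 15 (mod 53) ⇒ x ≡ 1764 (mod 2173).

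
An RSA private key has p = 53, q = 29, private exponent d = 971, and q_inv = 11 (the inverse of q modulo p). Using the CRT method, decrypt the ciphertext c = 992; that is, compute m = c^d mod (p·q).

d_p = d mod (p−1) = 971 mod 52 = 35; d_q = d mod (q−1) = 19.
m₁ = c^(d_p) mod p: c ≡ 38 (mod 53), and 38^35 mod 53 = 37.
m₂ = c^(d_q) mod q: c ≡ 6 (mod 29), and 6^19 mod 29 = 4.
h = q_inv·(m₁ − m₂) mod p = 11·(37 − 4) mod 53 = 45.
m = m₂ + h·q = 4 + 45·29 = 1309.

1309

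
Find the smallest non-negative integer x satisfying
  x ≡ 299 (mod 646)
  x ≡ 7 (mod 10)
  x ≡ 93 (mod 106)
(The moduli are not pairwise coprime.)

28077

gcd(646, 10) = 2 and 2 | (7 − 299), so the pair is consistent; merging gives x ≡ 2237 (mod 3230), where 3230 = lcm(646, 10).
gcd(3230, 106) = 2 and 2 | (93 − 2237), so the pair is consistent; merging gives x ≡ 28077 (mod 171190), where 171190 = lcm(3230, 106).
The solution is unique modulo lcm(646, 10, 106) = 171190.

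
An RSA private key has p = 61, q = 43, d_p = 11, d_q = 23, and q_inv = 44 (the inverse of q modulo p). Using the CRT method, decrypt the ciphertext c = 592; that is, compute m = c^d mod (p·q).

2308

m₁ = c^(d_p) mod p: c ≡ 43 (mod 61), and 43^11 mod 61 = 51.
m₂ = c^(d_q) mod q: c ≡ 33 (mod 43), and 33^23 mod 43 = 29.
h = q_inv·(m₁ − m₂) mod p = 44·(51 − 29) mod 61 = 53.
m = m₂ + h·q = 29 + 53·43 = 2308.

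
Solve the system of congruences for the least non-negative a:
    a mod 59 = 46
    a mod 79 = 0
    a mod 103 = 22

The moduli are pairwise coprime; N = 59·79·103 = 480083.
N/59 = 8137; 8137 ≡ 54 (mod 59); 54·47 ≡ 1, so inverse 47.
N/79 = 6077; 6077 ≡ 73 (mod 79); 73·13 ≡ 1, so inverse 13.
N/103 = 4661; 4661 ≡ 26 (mod 103); 26·4 ≡ 1, so inverse 4.
a ≡ 46·8137·47 + 0·6077·13 + 22·4661·4 = 18002362.
18002362 mod 480083 = 239291.

239291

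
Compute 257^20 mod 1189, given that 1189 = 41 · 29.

819

Mod 41: 257 ≡ 11; 11^20 ≡ 40 (mod 41).
Mod 29: 257 ≡ 25; 25^20 ≡ 7 (mod 29).
Combine by CRT: x ≡ 40 (mod 41), x ≡ 7 (mod 29) ⇒ x ≡ 819 (mod 1189).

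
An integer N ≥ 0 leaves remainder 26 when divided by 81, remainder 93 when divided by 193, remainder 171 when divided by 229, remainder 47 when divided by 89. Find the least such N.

119825108

The moduli are pairwise coprime; M = 81·193·229·89 = 318616173.
M/81 = 3933533; 3933533 ≡ 11 (mod 81); 11·59 ≡ 1, so inverse 59.
M/193 = 1650861; 1650861 ≡ 132 (mod 193); 132·174 ≡ 1, so inverse 174.
M/229 = 1391337; 1391337 ≡ 162 (mod 229); 162·41 ≡ 1, so inverse 41.
M/89 = 3579957; 3579957 ≡ 21 (mod 89); 21·17 ≡ 1, so inverse 17.
N ≡ 26·3933533·59 + 93·1650861·174 + 171·1391337·41 + 47·3579957·17 = 45363321674.
45363321674 mod 318616173 = 119825108.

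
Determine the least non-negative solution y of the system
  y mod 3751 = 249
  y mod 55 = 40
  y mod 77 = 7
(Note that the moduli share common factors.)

41510

Combine the congruences pairwise.
gcd(3751, 55) = 11 and 11 | (40 − 249), so the pair is consistent; merging gives y ≡ 4000 (mod 18755), where 18755 = lcm(3751, 55).
gcd(18755, 77) = 11 and 11 | (7 − 4000), so the pair is consistent; merging gives y ≡ 41510 (mod 131285), where 131285 = lcm(18755, 77).
The solution is unique modulo lcm(3751, 55, 77) = 131285.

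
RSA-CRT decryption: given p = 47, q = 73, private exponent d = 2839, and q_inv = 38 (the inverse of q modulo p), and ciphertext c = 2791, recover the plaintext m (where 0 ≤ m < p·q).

d_p = d mod (p−1) = 2839 mod 46 = 33; d_q = d mod (q−1) = 31.
m₁ = c^(d_p) mod p: c ≡ 18 (mod 47), and 18^33 mod 47 = 24.
m₂ = c^(d_q) mod q: c ≡ 17 (mod 73), and 17^31 mod 73 = 52.
h = q_inv·(m₁ − m₂) mod p = 38·(24 − 52) mod 47 = 17.
m = m₂ + h·q = 52 + 17·73 = 1293.

1293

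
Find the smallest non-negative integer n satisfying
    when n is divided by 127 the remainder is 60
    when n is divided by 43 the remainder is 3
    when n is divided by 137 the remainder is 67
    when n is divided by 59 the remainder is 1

The moduli are pairwise coprime; M = 127·43·137·59 = 44141263.
M/127 = 347569; 347569 ≡ 97 (mod 127); 97·55 ≡ 1, so inverse 55.
M/43 = 1026541; 1026541 ≡ 2 (mod 43); 2·22 ≡ 1, so inverse 22.
M/137 = 322199; 322199 ≡ 112 (mod 137); 112·126 ≡ 1, so inverse 126.
M/59 = 748157; 748157 ≡ 37 (mod 59); 37·8 ≡ 1, so inverse 8.
n ≡ 60·347569·55 + 3·1026541·22 + 67·322199·126 + 1·748157·8 = 3940718620.
3940718620 mod 44141263 = 12146213.

12146213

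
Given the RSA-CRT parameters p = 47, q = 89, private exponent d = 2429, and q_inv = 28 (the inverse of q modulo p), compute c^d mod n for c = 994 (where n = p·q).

4170

d_p = d mod (p−1) = 2429 mod 46 = 37; d_q = d mod (q−1) = 53.
m₁ = c^(d_p) mod p: c ≡ 7 (mod 47), and 7^37 mod 47 = 34.
m₂ = c^(d_q) mod q: c ≡ 15 (mod 89), and 15^53 mod 89 = 76.
h = q_inv·(m₁ − m₂) mod p = 28·(34 − 76) mod 47 = 46.
m = m₂ + h·q = 76 + 46·89 = 4170.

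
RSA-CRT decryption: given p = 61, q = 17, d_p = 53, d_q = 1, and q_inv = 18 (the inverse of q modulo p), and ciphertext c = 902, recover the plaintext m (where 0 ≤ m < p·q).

868

m₁ = c^(d_p) mod p: c ≡ 48 (mod 61), and 48^53 mod 61 = 14.
m₂ = c^(d_q) mod q: c ≡ 1 (mod 17), and 1^1 mod 17 = 1.
h = q_inv·(m₁ − m₂) mod p = 18·(14 − 1) mod 61 = 51.
m = m₂ + h·q = 1 + 51·17 = 868.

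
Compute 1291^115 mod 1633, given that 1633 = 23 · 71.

Mod 23: 1291 ≡ 3; by Fermat, exponent reduces to 115 mod 22 = 5; 3^5 ≡ 13 (mod 23).
Mod 71: 1291 ≡ 13; by Fermat, exponent reduces to 115 mod 70 = 45; 13^45 ≡ 51 (mod 71).
Combine by CRT: x ≡ 13 (mod 23), x ≡ 51 (mod 71) ⇒ x ≡ 335 (mod 1633).

335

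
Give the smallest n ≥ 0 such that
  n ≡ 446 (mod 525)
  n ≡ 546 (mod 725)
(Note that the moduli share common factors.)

gcd(525, 725) = 25 and 25 | (546 − 446), so the pair is consistent; merging gives n ≡ 7796 (mod 15225), where 15225 = lcm(525, 725).
The solution is unique modulo lcm(525, 725) = 15225.

7796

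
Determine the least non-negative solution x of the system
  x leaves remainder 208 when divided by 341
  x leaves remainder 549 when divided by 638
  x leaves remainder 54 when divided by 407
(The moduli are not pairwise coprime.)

gcd(341, 638) = 11 and 11 | (549 − 208), so the pair is consistent; merging gives x ≡ 549 (mod 19778), where 19778 = lcm(341, 638).
gcd(19778, 407) = 11 and 11 | (54 − 549), so the pair is consistent; merging gives x ≡ 59883 (mod 731786), where 731786 = lcm(19778, 407).
The solution is unique modulo lcm(341, 638, 407) = 731786.

59883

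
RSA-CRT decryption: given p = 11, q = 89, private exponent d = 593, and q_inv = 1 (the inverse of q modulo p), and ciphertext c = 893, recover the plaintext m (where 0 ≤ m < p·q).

404

d_p = d mod (p−1) = 593 mod 10 = 3; d_q = d mod (q−1) = 65.
m₁ = c^(d_p) mod p: c ≡ 2 (mod 11), and 2^3 mod 11 = 8.
m₂ = c^(d_q) mod q: c ≡ 3 (mod 89), and 3^65 mod 89 = 48.
h = q_inv·(m₁ − m₂) mod p = 1·(8 − 48) mod 11 = 4.
m = m₂ + h·q = 48 + 4·89 = 404.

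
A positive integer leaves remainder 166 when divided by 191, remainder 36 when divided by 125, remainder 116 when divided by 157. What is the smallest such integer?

873036

From a ≡ 166 (mod 191) write a = 166 + 191t. Substituting into a ≡ 36 (mod 125) gives 191t ≡ 120 (mod 125), and since 66⁻¹ ≡ 36 (mod 125), t ≡ 70. Hence a ≡ 166 + 191·70 = 13536 (mod 23875).
From a ≡ 13536 (mod 23875) write a = 13536 + 23875t. Substituting into a ≡ 116 (mod 157) gives 23875t ≡ 82 (mod 157), and since 11⁻¹ ≡ 100 (mod 157), t ≡ 36. Hence a ≡ 13536 + 23875·36 = 873036 (mod 3748375).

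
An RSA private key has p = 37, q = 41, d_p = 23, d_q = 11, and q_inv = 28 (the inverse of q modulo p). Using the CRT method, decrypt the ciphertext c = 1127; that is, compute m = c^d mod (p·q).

m₁ = c^(d_p) mod p: c ≡ 17 (mod 37), and 17^23 mod 37 = 18.
m₂ = c^(d_q) mod q: c ≡ 20 (mod 41), and 20^11 mod 41 = 21.
h = q_inv·(m₁ − m₂) mod p = 28·(18 − 21) mod 37 = 27.
m = m₂ + h·q = 21 + 27·41 = 1128.

1128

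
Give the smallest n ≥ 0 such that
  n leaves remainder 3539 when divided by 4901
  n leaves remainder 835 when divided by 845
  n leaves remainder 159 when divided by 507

57450

Combine the congruences pairwise.
gcd(4901, 845) = 169 and 169 | (835 − 3539), so the pair is consistent; merging gives n ≡ 8440 (mod 24505), where 24505 = lcm(4901, 845).
gcd(24505, 507) = 169 and 169 | (159 − 8440), so the pair is consistent; merging gives n ≡ 57450 (mod 73515), where 73515 = lcm(24505, 507).
The solution is unique modulo lcm(4901, 845, 507) = 73515.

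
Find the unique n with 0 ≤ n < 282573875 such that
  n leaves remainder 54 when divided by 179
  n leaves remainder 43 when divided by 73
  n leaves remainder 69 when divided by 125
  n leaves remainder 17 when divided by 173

111165319

Combine the congruences pairwise.
From n ≡ 54 (mod 179) write n = 54 + 179t. Substituting into n ≡ 43 (mod 73) gives 179t ≡ 62 (mod 73), and since 33⁻¹ ≡ 31 (mod 73), t ≡ 24. Hence n ≡ 54 + 179·24 = 4350 (mod 13067).
From n ≡ 4350 (mod 13067) write n = 4350 + 13067t. Substituting into n ≡ 69 (mod 125) gives 13067t ≡ 94 (mod 125), and since 67⁻¹ ≡ 28 (mod 125), t ≡ 7. Hence n ≡ 4350 + 13067·7 = 95819 (mod 1633375).
From n ≡ 95819 (mod 1633375) write n = 95819 + 1633375t. Substituting into n ≡ 17 (mod 173) gives 1633375t ≡ 40 (mod 173), and since 82⁻¹ ≡ 19 (mod 173), t ≡ 68. Hence n ≡ 95819 + 1633375·68 = 111165319 (mod 282573875).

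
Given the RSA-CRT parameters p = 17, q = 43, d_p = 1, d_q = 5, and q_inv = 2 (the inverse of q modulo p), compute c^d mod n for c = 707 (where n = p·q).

503

m₁ = c^(d_p) mod p: c ≡ 10 (mod 17), and 10^1 mod 17 = 10.
m₂ = c^(d_q) mod q: c ≡ 19 (mod 43), and 19^5 mod 43 = 30.
h = q_inv·(m₁ − m₂) mod p = 2·(10 − 30) mod 17 = 11.
m = m₂ + h·q = 30 + 11·43 = 503.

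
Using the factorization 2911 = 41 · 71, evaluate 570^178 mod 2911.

1002

Mod 41: 570 ≡ 37; by Fermat, exponent reduces to 178 mod 40 = 18; 37^18 ≡ 18 (mod 41).
Mod 71: 570 ≡ 2; by Fermat, exponent reduces to 178 mod 70 = 38; 2^38 ≡ 8 (mod 71).
Combine by CRT: x ≡ 18 (mod 41), x ≡ 8 (mod 71) ⇒ x ≡ 1002 (mod 2911).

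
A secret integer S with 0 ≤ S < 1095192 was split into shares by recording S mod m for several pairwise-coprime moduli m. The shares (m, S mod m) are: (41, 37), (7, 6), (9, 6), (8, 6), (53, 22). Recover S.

The moduli are pairwise coprime; N = 41·7·9·8·53 = 1095192.
N/41 = 26712; 26712 ≡ 21 (mod 41); 21·2 ≡ 1, so inverse 2.
N/7 = 156456; 156456 ≡ 6 (mod 7); 6·6 ≡ 1, so inverse 6.
N/9 = 121688; 121688 ≡ 8 (mod 9); 8·8 ≡ 1, so inverse 8.
N/8 = 136899; 136899 ≡ 3 (mod 8); 3·3 ≡ 1, so inverse 3.
N/53 = 20664; 20664 ≡ 47 (mod 53); 47·44 ≡ 1, so inverse 44.
S ≡ 37·26712·2 + 6·156456·6 + 6·121688·8 + 6·136899·3 + 22·20664·44 = 35917062.
35917062 mod 1095192 = 870918.

870918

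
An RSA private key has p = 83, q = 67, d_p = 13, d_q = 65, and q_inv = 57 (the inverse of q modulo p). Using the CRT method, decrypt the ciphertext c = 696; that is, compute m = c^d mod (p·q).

4471

m₁ = c^(d_p) mod p: c ≡ 32 (mod 83), and 32^13 mod 83 = 72.
m₂ = c^(d_q) mod q: c ≡ 26 (mod 67), and 26^65 mod 67 = 49.
h = q_inv·(m₁ − m₂) mod p = 57·(72 − 49) mod 83 = 66.
m = m₂ + h·q = 49 + 66·67 = 4471.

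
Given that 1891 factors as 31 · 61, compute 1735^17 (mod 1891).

247

Mod 31: 1735 ≡ 30; 30^17 ≡ 30 (mod 31).
Mod 61: 1735 ≡ 27; 27^17 ≡ 3 (mod 61).
Combine by CRT: x ≡ 30 (mod 31), x ≡ 3 (mod 61) ⇒ x ≡ 247 (mod 1891).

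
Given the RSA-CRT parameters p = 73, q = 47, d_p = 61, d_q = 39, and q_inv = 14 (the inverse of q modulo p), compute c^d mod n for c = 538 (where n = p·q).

1706

m₁ = c^(d_p) mod p: c ≡ 27 (mod 73), and 27^61 mod 73 = 27.
m₂ = c^(d_q) mod q: c ≡ 21 (mod 47), and 21^39 mod 47 = 14.
h = q_inv·(m₁ − m₂) mod p = 14·(27 − 14) mod 73 = 36.
m = m₂ + h·q = 14 + 36·47 = 1706.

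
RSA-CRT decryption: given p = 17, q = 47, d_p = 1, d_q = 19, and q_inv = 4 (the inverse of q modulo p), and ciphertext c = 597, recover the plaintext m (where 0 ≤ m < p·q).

m₁ = c^(d_p) mod p: c ≡ 2 (mod 17), and 2^1 mod 17 = 2.
m₂ = c^(d_q) mod q: c ≡ 33 (mod 47), and 33^19 mod 47 = 11.
h = q_inv·(m₁ − m₂) mod p = 4·(2 − 11) mod 17 = 15.
m = m₂ + h·q = 11 + 15·47 = 716.

716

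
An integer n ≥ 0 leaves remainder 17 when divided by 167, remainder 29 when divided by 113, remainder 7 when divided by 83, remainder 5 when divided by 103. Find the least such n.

53792888

From n ≡ 17 (mod 167) write n = 17 + 167t. Substituting into n ≡ 29 (mod 113) gives 167t ≡ 12 (mod 113), and since 54⁻¹ ≡ 90 (mod 113), t ≡ 63. Hence n ≡ 17 + 167·63 = 10538 (mod 18871).
From n ≡ 10538 (mod 18871) write n = 10538 + 18871t. Substituting into n ≡ 7 (mod 83) gives 18871t ≡ 10 (mod 83), and since 30⁻¹ ≡ 36 (mod 83), t ≡ 28. Hence n ≡ 10538 + 18871·28 = 538926 (mod 1566293).
From n ≡ 538926 (mod 1566293) write n = 538926 + 1566293t. Substituting into n ≡ 5 (mod 103) gives 1566293t ≡ 78 (mod 103), and since 75⁻¹ ≡ 11 (mod 103), t ≡ 34. Hence n ≡ 538926 + 1566293·34 = 53792888 (mod 161328179).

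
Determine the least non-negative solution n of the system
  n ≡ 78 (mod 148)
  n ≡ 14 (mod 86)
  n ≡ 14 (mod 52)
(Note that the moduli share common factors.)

8958

gcd(148, 86) = 2 and 2 | (14 − 78), so the pair is consistent; merging gives n ≡ 2594 (mod 6364), where 6364 = lcm(148, 86).
gcd(6364, 52) = 4 and 4 | (14 − 2594), so the pair is consistent; merging gives n ≡ 8958 (mod 82732), where 82732 = lcm(6364, 52).
The solution is unique modulo lcm(148, 86, 52) = 82732.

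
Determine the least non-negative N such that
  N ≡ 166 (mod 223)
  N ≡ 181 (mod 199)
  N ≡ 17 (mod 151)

1048712

The moduli are pairwise coprime; M = 223·199·151 = 6700927.
M/223 = 30049; 30049 ≡ 167 (mod 223); 167·219 ≡ 1, so inverse 219.
M/199 = 33673; 33673 ≡ 42 (mod 199); 42·109 ≡ 1, so inverse 109.
M/151 = 44377; 44377 ≡ 134 (mod 151); 134·71 ≡ 1, so inverse 71.
N ≡ 166·30049·219 + 181·33673·109 + 17·44377·71 = 1810299002.
1810299002 mod 6700927 = 1048712.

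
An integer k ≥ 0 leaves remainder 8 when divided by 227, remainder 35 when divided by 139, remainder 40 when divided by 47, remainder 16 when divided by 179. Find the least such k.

179889109

The moduli are pairwise coprime; N = 227·139·47·179 = 265455389.
N/227 = 1169407; 1169407 ≡ 130 (mod 227); 130·117 ≡ 1, so inverse 117.
N/139 = 1909751; 1909751 ≡ 30 (mod 139); 30·51 ≡ 1, so inverse 51.
N/47 = 5647987; 5647987 ≡ 44 (mod 47); 44·31 ≡ 1, so inverse 31.
N/179 = 1482991; 1482991 ≡ 155 (mod 179); 155·82 ≡ 1, so inverse 82.
k ≡ 8·1169407·117 + 35·1909751·51 + 40·5647987·31 + 16·1482991·82 = 13452658559.
13452658559 mod 265455389 = 179889109.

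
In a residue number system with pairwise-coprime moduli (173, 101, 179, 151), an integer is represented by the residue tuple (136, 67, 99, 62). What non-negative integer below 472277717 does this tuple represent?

The moduli are pairwise coprime; N = 173·101·179·151 = 472277717.
N/173 = 2729929; 2729929 ≡ 162 (mod 173); 162·110 ≡ 1, so inverse 110.
N/101 = 4676017; 4676017 ≡ 20 (mod 101); 20·96 ≡ 1, so inverse 96.
N/179 = 2638423; 2638423 ≡ 142 (mod 179); 142·29 ≡ 1, so inverse 29.
N/151 = 3127667; 3127667 ≡ 4 (mod 151); 4·38 ≡ 1, so inverse 38.
x ≡ 136·2729929·110 + 67·4676017·96 + 99·2638423·29 + 62·3127667·38 = 85859575069.
85859575069 mod 472277717 = 377308292.

377308292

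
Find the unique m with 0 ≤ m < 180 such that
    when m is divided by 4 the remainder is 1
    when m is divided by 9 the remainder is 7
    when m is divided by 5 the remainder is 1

61

The moduli are pairwise coprime; N = 4·9·5 = 180.
N/4 = 45; 45 ≡ 1 (mod 4), inverse 1.
N/9 = 20; 20 ≡ 2 (mod 9); 2·5 ≡ 1, so inverse 5.
N/5 = 36; 36 ≡ 1 (mod 5), inverse 1.
m ≡ 1·45·1 + 7·20·5 + 1·36·1 = 781.
781 mod 180 = 61.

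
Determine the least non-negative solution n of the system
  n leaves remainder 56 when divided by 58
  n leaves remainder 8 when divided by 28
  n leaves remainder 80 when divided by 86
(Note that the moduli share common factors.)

Combine the congruences pairwise.
gcd(58, 28) = 2 and 2 | (8 − 56), so the pair is consistent; merging gives n ≡ 288 (mod 812), where 812 = lcm(58, 28).
gcd(812, 86) = 2 and 2 | (80 − 288), so the pair is consistent; merging gives n ≡ 27084 (mod 34916), where 34916 = lcm(812, 86).
The solution is unique modulo lcm(58, 28, 86) = 34916.

27084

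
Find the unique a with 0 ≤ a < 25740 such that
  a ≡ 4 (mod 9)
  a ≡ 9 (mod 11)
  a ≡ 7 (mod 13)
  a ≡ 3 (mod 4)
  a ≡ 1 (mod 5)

13891

Combine the congruences pairwise.
From a ≡ 4 (mod 9) write a = 4 + 9t. Substituting into a ≡ 9 (mod 11) gives 9t ≡ 5 (mod 11), and since 9⁻¹ ≡ 5 (mod 11), t ≡ 3. Hence a ≡ 4 + 9·3 = 31 (mod 99).
From a ≡ 31 (mod 99) write a = 31 + 99t. Substituting into a ≡ 7 (mod 13) gives 99t ≡ 2 (mod 13), and since 8⁻¹ ≡ 5 (mod 13), t ≡ 10. Hence a ≡ 31 + 99·10 = 1021 (mod 1287).
From a ≡ 1021 (mod 1287) write a = 1021 + 1287t. Substituting into a ≡ 3 (mod 4) gives 1287t ≡ 2 (mod 4), and since 3⁻¹ ≡ 3 (mod 4), t ≡ 2. Hence a ≡ 1021 + 1287·2 = 3595 (mod 5148).
From a ≡ 3595 (mod 5148) write a = 3595 + 5148t. Substituting into a ≡ 1 (mod 5) gives 5148t ≡ 1 (mod 5), and since 3⁻¹ ≡ 2 (mod 5), t ≡ 2. Hence a ≡ 3595 + 5148·2 = 13891 (mod 25740).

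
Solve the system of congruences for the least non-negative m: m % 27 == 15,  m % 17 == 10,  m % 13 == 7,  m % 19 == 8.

99834

The moduli are pairwise coprime; N = 27·17·13·19 = 113373.
N/27 = 4199; 4199 ≡ 14 (mod 27); 14·2 ≡ 1, so inverse 2.
N/17 = 6669; 6669 ≡ 5 (mod 17); 5·7 ≡ 1, so inverse 7.
N/13 = 8721; 8721 ≡ 11 (mod 13); 11·6 ≡ 1, so inverse 6.
N/19 = 5967; 5967 ≡ 1 (mod 19), inverse 1.
m ≡ 15·4199·2 + 10·6669·7 + 7·8721·6 + 8·5967·1 = 1006818.
1006818 mod 113373 = 99834.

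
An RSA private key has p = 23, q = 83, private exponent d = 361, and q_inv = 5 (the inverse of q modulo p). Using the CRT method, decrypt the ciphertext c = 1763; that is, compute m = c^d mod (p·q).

d_p = d mod (p−1) = 361 mod 22 = 9; d_q = d mod (q−1) = 33.
m₁ = c^(d_p) mod p: c ≡ 15 (mod 23), and 15^9 mod 23 = 14.
m₂ = c^(d_q) mod q: c ≡ 20 (mod 83), and 20^33 mod 83 = 50.
h = q_inv·(m₁ − m₂) mod p = 5·(14 − 50) mod 23 = 4.
m = m₂ + h·q = 50 + 4·83 = 382.

382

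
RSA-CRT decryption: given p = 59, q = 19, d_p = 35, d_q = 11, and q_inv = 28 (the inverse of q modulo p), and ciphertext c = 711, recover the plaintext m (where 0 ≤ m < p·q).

m₁ = c^(d_p) mod p: c ≡ 3 (mod 59), and 3^35 mod 59 = 21.
m₂ = c^(d_q) mod q: c ≡ 8 (mod 19), and 8^11 mod 19 = 12.
h = q_inv·(m₁ − m₂) mod p = 28·(21 − 12) mod 59 = 16.
m = m₂ + h·q = 12 + 16·19 = 316.

316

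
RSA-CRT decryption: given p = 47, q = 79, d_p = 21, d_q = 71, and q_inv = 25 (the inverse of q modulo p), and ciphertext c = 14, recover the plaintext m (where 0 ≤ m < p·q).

2403

m₁ = c^(d_p) mod p: c ≡ 14 (mod 47), and 14^21 mod 47 = 6.
m₂ = c^(d_q) mod q: c ≡ 14 (mod 79), and 14^71 mod 79 = 33.
h = q_inv·(m₁ − m₂) mod p = 25·(6 − 33) mod 47 = 30.
m = m₂ + h·q = 33 + 30·79 = 2403.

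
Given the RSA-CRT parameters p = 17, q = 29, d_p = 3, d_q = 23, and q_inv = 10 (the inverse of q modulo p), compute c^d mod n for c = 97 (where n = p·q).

11

m₁ = c^(d_p) mod p: c ≡ 12 (mod 17), and 12^3 mod 17 = 11.
m₂ = c^(d_q) mod q: c ≡ 10 (mod 29), and 10^23 mod 29 = 11.
h = q_inv·(m₁ − m₂) mod p = 10·(11 − 11) mod 17 = 0.
m = m₂ + h·q = 11 + 0·29 = 11.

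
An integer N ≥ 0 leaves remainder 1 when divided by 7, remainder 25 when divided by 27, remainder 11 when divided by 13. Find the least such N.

The moduli are pairwise coprime; M = 7·27·13 = 2457.
M/7 = 351; 351 ≡ 1 (mod 7), inverse 1.
M/27 = 91; 91 ≡ 10 (mod 27); 10·19 ≡ 1, so inverse 19.
M/13 = 189; 189 ≡ 7 (mod 13); 7·2 ≡ 1, so inverse 2.
N ≡ 1·351·1 + 25·91·19 + 11·189·2 = 47734.
47734 mod 2457 = 1051.

1051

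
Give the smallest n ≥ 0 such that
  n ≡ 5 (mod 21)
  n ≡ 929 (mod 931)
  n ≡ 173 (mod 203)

9308

gcd(21, 931) = 7 and 7 | (929 − 5), so the pair is consistent; merging gives n ≡ 929 (mod 2793), where 2793 = lcm(21, 931).
gcd(2793, 203) = 7 and 7 | (173 − 929), so the pair is consistent; merging gives n ≡ 9308 (mod 80997), where 80997 = lcm(2793, 203).
The solution is unique modulo lcm(21, 931, 203) = 80997.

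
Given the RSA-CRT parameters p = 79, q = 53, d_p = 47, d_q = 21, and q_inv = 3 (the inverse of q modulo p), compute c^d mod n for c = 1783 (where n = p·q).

2206

m₁ = c^(d_p) mod p: c ≡ 45 (mod 79), and 45^47 mod 79 = 73.
m₂ = c^(d_q) mod q: c ≡ 34 (mod 53), and 34^21 mod 53 = 33.
h = q_inv·(m₁ − m₂) mod p = 3·(73 − 33) mod 79 = 41.
m = m₂ + h·q = 33 + 41·53 = 2206.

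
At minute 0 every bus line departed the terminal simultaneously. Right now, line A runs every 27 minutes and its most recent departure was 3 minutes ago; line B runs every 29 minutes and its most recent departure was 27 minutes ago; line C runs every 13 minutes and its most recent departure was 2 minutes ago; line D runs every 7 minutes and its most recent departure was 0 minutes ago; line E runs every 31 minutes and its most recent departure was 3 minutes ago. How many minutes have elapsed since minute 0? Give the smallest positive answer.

504714

The moduli are pairwise coprime; N = 27·29·13·7·31 = 2208843.
N/27 = 81809; 81809 ≡ 26 (mod 27); 26·26 ≡ 1, so inverse 26.
N/29 = 76167; 76167 ≡ 13 (mod 29); 13·9 ≡ 1, so inverse 9.
N/13 = 169911; 169911 ≡ 1 (mod 13), inverse 1.
N/7 = 315549; 315549 ≡ 3 (mod 7); 3·5 ≡ 1, so inverse 5.
N/31 = 71253; 71253 ≡ 15 (mod 31); 15·29 ≡ 1, so inverse 29.
t ≡ 3·81809·26 + 27·76167·9 + 2·169911·1 + 0·315549·5 + 3·71253·29 = 31428516.
31428516 mod 2208843 = 504714.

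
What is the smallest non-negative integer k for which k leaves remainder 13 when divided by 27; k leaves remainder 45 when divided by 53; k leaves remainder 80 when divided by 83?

Combine the congruences pairwise.
From k ≡ 13 (mod 27) write k = 13 + 27t. Substituting into k ≡ 45 (mod 53) gives 27t ≡ 32 (mod 53), and since 27⁻¹ ≡ 2 (mod 53), t ≡ 11. Hence k ≡ 13 + 27·11 = 310 (mod 1431).
From k ≡ 310 (mod 1431) write k = 310 + 1431t. Substituting into k ≡ 80 (mod 83) gives 1431t ≡ 19 (mod 83), and since 20⁻¹ ≡ 54 (mod 83), t ≡ 30. Hence k ≡ 310 + 1431·30 = 43240 (mod 118773).

43240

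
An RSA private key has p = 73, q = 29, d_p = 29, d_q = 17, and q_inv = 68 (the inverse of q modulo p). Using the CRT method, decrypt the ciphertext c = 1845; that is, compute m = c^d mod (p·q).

m₁ = c^(d_p) mod p: c ≡ 20 (mod 73), and 20^29 mod 73 = 33.
m₂ = c^(d_q) mod q: c ≡ 18 (mod 29), and 18^17 mod 29 = 26.
h = q_inv·(m₁ − m₂) mod p = 68·(33 − 26) mod 73 = 38.
m = m₂ + h·q = 26 + 38·29 = 1128.

1128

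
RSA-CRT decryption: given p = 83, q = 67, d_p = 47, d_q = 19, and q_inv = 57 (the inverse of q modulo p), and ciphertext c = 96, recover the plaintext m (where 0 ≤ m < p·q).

3044

m₁ = c^(d_p) mod p: c ≡ 13 (mod 83), and 13^47 mod 83 = 56.
m₂ = c^(d_q) mod q: c ≡ 29 (mod 67), and 29^19 mod 67 = 29.
h = q_inv·(m₁ − m₂) mod p = 57·(56 − 29) mod 83 = 45.
m = m₂ + h·q = 29 + 45·67 = 3044.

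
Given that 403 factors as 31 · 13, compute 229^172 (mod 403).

Mod 31: 229 ≡ 12; by Fermat, exponent reduces to 172 mod 30 = 22; 12^22 ≡ 7 (mod 31).
Mod 13: 229 ≡ 8; by Fermat, exponent reduces to 172 mod 12 = 4; 8^4 ≡ 1 (mod 13).
Combine by CRT: x ≡ 7 (mod 31), x ≡ 1 (mod 13) ⇒ x ≡ 131 (mod 403).

131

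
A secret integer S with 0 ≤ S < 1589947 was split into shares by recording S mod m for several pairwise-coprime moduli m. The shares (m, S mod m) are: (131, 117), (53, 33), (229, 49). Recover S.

The moduli are pairwise coprime; N = 131·53·229 = 1589947.
N/131 = 12137; 12137 ≡ 85 (mod 131); 85·37 ≡ 1, so inverse 37.
N/53 = 29999; 29999 ≡ 1 (mod 53), inverse 1.
N/229 = 6943; 6943 ≡ 73 (mod 229); 73·160 ≡ 1, so inverse 160.
S ≡ 117·12137·37 + 33·29999·1 + 49·6943·160 = 107964160.
107964160 mod 1589947 = 1437711.

1437711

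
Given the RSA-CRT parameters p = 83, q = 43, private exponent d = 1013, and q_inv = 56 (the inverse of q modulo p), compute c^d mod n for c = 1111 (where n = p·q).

d_p = d mod (p−1) = 1013 mod 82 = 29; d_q = d mod (q−1) = 5.
m₁ = c^(d_p) mod p: c ≡ 32 (mod 83), and 32^29 mod 83 = 18.
m₂ = c^(d_q) mod q: c ≡ 36 (mod 43), and 36^5 mod 43 = 6.
h = q_inv·(m₁ − m₂) mod p = 56·(18 − 6) mod 83 = 8.
m = m₂ + h·q = 6 + 8·43 = 350.

350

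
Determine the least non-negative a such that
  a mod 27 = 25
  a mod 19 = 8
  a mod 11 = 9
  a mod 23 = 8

46330

Combine the congruences pairwise.
From a ≡ 25 (mod 27) write a = 25 + 27t. Substituting into a ≡ 8 (mod 19) gives 27t ≡ 2 (mod 19), and since 8⁻¹ ≡ 12 (mod 19), t ≡ 5. Hence a ≡ 25 + 27·5 = 160 (mod 513).
From a ≡ 160 (mod 513) write a = 160 + 513t. Substituting into a ≡ 9 (mod 11) gives 513t ≡ 3 (mod 11), and since 7⁻¹ ≡ 8 (mod 11), t ≡ 2. Hence a ≡ 160 + 513·2 = 1186 (mod 5643).
From a ≡ 1186 (mod 5643) write a = 1186 + 5643t. Substituting into a ≡ 8 (mod 23) gives 5643t ≡ 18 (mod 23), and since 8⁻¹ ≡ 3 (mod 23), t ≡ 8. Hence a ≡ 1186 + 5643·8 = 46330 (mod 129789).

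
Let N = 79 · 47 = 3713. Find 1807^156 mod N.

Mod 79: 1807 ≡ 69; since 78 | 156, by Fermat 69^156 ≡ 1 (mod 79).
Mod 47: 1807 ≡ 21; by Fermat, exponent reduces to 156 mod 46 = 18; 21^18 ≡ 17 (mod 47).
Combine by CRT: x ≡ 1 (mod 79), x ≡ 17 (mod 47) ⇒ x ≡ 1897 (mod 3713).

1897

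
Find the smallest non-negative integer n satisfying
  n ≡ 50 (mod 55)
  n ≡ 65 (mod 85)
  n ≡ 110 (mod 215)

14515

gcd(55, 85) = 5 and 5 | (65 − 50), so the pair is consistent; merging gives n ≡ 490 (mod 935), where 935 = lcm(55, 85).
gcd(935, 215) = 5 and 5 | (110 − 490), so the pair is consistent; merging gives n ≡ 14515 (mod 40205), where 40205 = lcm(935, 215).
The solution is unique modulo lcm(55, 85, 215) = 40205.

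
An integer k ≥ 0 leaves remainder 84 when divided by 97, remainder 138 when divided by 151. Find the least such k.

14634

Combine the congruences pairwise.
From k ≡ 84 (mod 97) write k = 84 + 97t. Substituting into k ≡ 138 (mod 151) gives 97t ≡ 54 (mod 151), and since 97⁻¹ ≡ 137 (mod 151), t ≡ 150. Hence k ≡ 84 + 97·150 = 14634 (mod 14647).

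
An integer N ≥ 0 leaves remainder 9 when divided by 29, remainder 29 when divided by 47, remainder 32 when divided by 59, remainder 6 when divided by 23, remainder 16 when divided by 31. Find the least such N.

The moduli are pairwise coprime; M = 29·47·59·23·31 = 57337321.
M/29 = 1977149; 1977149 ≡ 16 (mod 29); 16·20 ≡ 1, so inverse 20.
M/47 = 1219943; 1219943 ≡ 11 (mod 47); 11·30 ≡ 1, so inverse 30.
M/59 = 971819; 971819 ≡ 30 (mod 59); 30·2 ≡ 1, so inverse 2.
M/23 = 2492927; 2492927 ≡ 3 (mod 23); 3·8 ≡ 1, so inverse 8.
M/31 = 1849591; 1849591 ≡ 7 (mod 31); 7·9 ≡ 1, so inverse 9.
N ≡ 9·1977149·20 + 29·1219943·30 + 32·971819·2 + 6·2492927·8 + 16·1849591·9 = 1865435246.
1865435246 mod 57337321 = 30640974.

30640974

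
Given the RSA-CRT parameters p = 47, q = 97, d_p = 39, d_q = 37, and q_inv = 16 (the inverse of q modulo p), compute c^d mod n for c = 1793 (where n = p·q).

632

m₁ = c^(d_p) mod p: c ≡ 7 (mod 47), and 7^39 mod 47 = 21.
m₂ = c^(d_q) mod q: c ≡ 47 (mod 97), and 47^37 mod 97 = 50.
h = q_inv·(m₁ − m₂) mod p = 16·(21 − 50) mod 47 = 6.
m = m₂ + h·q = 50 + 6·97 = 632.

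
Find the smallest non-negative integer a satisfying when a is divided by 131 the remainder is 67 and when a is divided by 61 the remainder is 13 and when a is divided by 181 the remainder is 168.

From a ≡ 67 (mod 131) write a = 67 + 131t. Substituting into a ≡ 13 (mod 61) gives 131t ≡ 7 (mod 61), and since 9⁻¹ ≡ 34 (mod 61), t ≡ 55. Hence a ≡ 67 + 131·55 = 7272 (mod 7991).
From a ≡ 7272 (mod 7991) write a = 7272 + 7991t. Substituting into a ≡ 168 (mod 181) gives 7991t ≡ 136 (mod 181), and since 27⁻¹ ≡ 114 (mod 181), t ≡ 119. Hence a ≡ 7272 + 7991·119 = 958201 (mod 1446371).

958201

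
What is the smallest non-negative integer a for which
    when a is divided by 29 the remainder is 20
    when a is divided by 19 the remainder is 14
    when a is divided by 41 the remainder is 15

18957

From a ≡ 20 (mod 29) write a = 20 + 29t. Substituting into a ≡ 14 (mod 19) gives 29t ≡ 13 (mod 19), and since 10⁻¹ ≡ 2 (mod 19), t ≡ 7. Hence a ≡ 20 + 29·7 = 223 (mod 551).
From a ≡ 223 (mod 551) write a = 223 + 551t. Substituting into a ≡ 15 (mod 41) gives 551t ≡ 38 (mod 41), and since 18⁻¹ ≡ 16 (mod 41), t ≡ 34. Hence a ≡ 223 + 551·34 = 18957 (mod 22591).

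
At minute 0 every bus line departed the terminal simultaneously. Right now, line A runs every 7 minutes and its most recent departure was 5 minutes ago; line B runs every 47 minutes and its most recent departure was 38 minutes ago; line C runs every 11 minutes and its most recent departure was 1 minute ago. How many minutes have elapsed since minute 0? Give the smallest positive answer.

Combine the congruences pairwise.
From t ≡ 5 (mod 7) write t = 5 + 7s. Substituting into t ≡ 38 (mod 47) gives 7s ≡ 33 (mod 47), and since 7⁻¹ ≡ 27 (mod 47), s ≡ 45. Hence t ≡ 5 + 7·45 = 320 (mod 329).
From t ≡ 320 (mod 329) write t = 320 + 329s. Substituting into t ≡ 1 (mod 11) gives 329s ≡ 0 (mod 11), and since 10⁻¹ ≡ 10 (mod 11), s ≡ 0. Hence t ≡ 320 + 329·0 = 320 (mod 3619).

320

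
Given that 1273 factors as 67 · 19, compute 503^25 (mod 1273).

Mod 67: 503 ≡ 34; 34^25 ≡ 12 (mod 67).
Mod 19: 503 ≡ 9; by Fermat, exponent reduces to 25 mod 18 = 7; 9^7 ≡ 4 (mod 19).
Combine by CRT: x ≡ 12 (mod 67), x ≡ 4 (mod 19) ⇒ x ≡ 213 (mod 1273).

213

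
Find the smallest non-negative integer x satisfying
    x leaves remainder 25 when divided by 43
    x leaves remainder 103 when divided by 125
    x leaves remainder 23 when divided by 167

666353

From x ≡ 25 (mod 43) write x = 25 + 43t. Substituting into x ≡ 103 (mod 125) gives 43t ≡ 78 (mod 125), and since 43⁻¹ ≡ 32 (mod 125), t ≡ 121. Hence x ≡ 25 + 43·121 = 5228 (mod 5375).
From x ≡ 5228 (mod 5375) write x = 5228 + 5375t. Substituting into x ≡ 23 (mod 167) gives 5375t ≡ 139 (mod 167), and since 31⁻¹ ≡ 97 (mod 167), t ≡ 123. Hence x ≡ 5228 + 5375·123 = 666353 (mod 897625).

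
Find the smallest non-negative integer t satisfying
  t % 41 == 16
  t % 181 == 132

From t ≡ 16 (mod 41) write t = 16 + 41s. Substituting into t ≡ 132 (mod 181) gives 41s ≡ 116 (mod 181), and since 41⁻¹ ≡ 53 (mod 181), s ≡ 175. Hence t ≡ 16 + 41·175 = 7191 (mod 7421).

7191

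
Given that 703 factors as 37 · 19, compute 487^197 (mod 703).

635

Mod 37: 487 ≡ 6; by Fermat, exponent reduces to 197 mod 36 = 17; 6^17 ≡ 6 (mod 37).
Mod 19: 487 ≡ 12; by Fermat, exponent reduces to 197 mod 18 = 17; 12^17 ≡ 8 (mod 19).
Combine by CRT: x ≡ 6 (mod 37), x ≡ 8 (mod 19) ⇒ x ≡ 635 (mod 703).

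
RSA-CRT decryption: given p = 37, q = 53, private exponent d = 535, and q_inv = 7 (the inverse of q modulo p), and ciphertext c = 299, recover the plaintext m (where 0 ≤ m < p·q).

141

d_p = d mod (p−1) = 535 mod 36 = 31; d_q = d mod (q−1) = 15.
m₁ = c^(d_p) mod p: c ≡ 3 (mod 37), and 3^31 mod 37 = 30.
m₂ = c^(d_q) mod q: c ≡ 34 (mod 53), and 34^15 mod 53 = 35.
h = q_inv·(m₁ − m₂) mod p = 7·(30 − 35) mod 37 = 2.
m = m₂ + h·q = 35 + 2·53 = 141.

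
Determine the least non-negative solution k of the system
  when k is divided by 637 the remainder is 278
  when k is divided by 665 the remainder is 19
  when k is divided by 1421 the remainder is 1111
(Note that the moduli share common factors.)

gcd(637, 665) = 7 and 7 | (19 − 278), so the pair is consistent; merging gives k ≡ 21299 (mod 60515), where 60515 = lcm(637, 665).
gcd(60515, 1421) = 49 and 49 | (1111 − 21299), so the pair is consistent; merging gives k ≡ 929024 (mod 1754935), where 1754935 = lcm(60515, 1421).
The solution is unique modulo lcm(637, 665, 1421) = 1754935.

929024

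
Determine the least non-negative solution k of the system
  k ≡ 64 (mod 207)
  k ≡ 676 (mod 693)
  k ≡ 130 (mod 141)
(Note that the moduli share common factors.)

Combine the congruences pairwise.
gcd(207, 693) = 9 and 9 | (676 − 64), so the pair is consistent; merging gives k ≡ 2755 (mod 15939), where 15939 = lcm(207, 693).
gcd(15939, 141) = 3 and 3 | (130 − 2755), so the pair is consistent; merging gives k ≡ 146206 (mod 749133), where 749133 = lcm(15939, 141).
The solution is unique modulo lcm(207, 693, 141) = 749133.

146206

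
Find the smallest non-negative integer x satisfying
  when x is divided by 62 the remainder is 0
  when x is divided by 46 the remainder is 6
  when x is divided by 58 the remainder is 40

34782

gcd(62, 46) = 2 and 2 | (6 − 0), so the pair is consistent; merging gives x ≡ 558 (mod 1426), where 1426 = lcm(62, 46).
gcd(1426, 58) = 2 and 2 | (40 − 558), so the pair is consistent; merging gives x ≡ 34782 (mod 41354), where 41354 = lcm(1426, 58).
The solution is unique modulo lcm(62, 46, 58) = 41354.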